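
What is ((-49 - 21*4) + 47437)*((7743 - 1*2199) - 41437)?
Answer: -1697882472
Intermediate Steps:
((-49 - 21*4) + 47437)*((7743 - 1*2199) - 41437) = ((-49 - 84) + 47437)*((7743 - 2199) - 41437) = (-133 + 47437)*(5544 - 41437) = 47304*(-35893) = -1697882472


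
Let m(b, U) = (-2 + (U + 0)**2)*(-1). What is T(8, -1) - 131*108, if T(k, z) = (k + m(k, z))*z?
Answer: -14157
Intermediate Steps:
m(b, U) = 2 - U**2 (m(b, U) = (-2 + U**2)*(-1) = 2 - U**2)
T(k, z) = z*(2 + k - z**2) (T(k, z) = (k + (2 - z**2))*z = (2 + k - z**2)*z = z*(2 + k - z**2))
T(8, -1) - 131*108 = -(2 + 8 - 1*(-1)**2) - 131*108 = -(2 + 8 - 1*1) - 14148 = -(2 + 8 - 1) - 14148 = -1*9 - 14148 = -9 - 14148 = -14157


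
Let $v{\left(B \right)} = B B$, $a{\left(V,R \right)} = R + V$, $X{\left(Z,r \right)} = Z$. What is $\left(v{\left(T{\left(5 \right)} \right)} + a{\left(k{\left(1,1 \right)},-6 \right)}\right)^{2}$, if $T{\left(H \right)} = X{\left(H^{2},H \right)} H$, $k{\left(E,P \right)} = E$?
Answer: $243984400$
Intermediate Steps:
$T{\left(H \right)} = H^{3}$ ($T{\left(H \right)} = H^{2} H = H^{3}$)
$v{\left(B \right)} = B^{2}$
$\left(v{\left(T{\left(5 \right)} \right)} + a{\left(k{\left(1,1 \right)},-6 \right)}\right)^{2} = \left(\left(5^{3}\right)^{2} + \left(-6 + 1\right)\right)^{2} = \left(125^{2} - 5\right)^{2} = \left(15625 - 5\right)^{2} = 15620^{2} = 243984400$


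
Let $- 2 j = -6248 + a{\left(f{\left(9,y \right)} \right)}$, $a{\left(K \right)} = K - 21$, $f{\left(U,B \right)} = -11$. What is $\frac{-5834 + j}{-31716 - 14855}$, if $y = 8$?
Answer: $\frac{2694}{46571} \approx 0.057847$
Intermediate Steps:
$a{\left(K \right)} = -21 + K$
$j = 3140$ ($j = - \frac{-6248 - 32}{2} = \left(- \frac{1}{2}\right) \left(-6280\right) = 3140$)
$\frac{-5834 + j}{-31716 - 14855} = \frac{-5834 + 3140}{-31716 - 14855} = - \frac{2694}{-46571} = \left(-2694\right) \left(- \frac{1}{46571}\right) = \frac{2694}{46571}$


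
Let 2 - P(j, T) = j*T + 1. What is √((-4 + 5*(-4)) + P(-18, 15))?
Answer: √247 ≈ 15.716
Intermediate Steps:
P(j, T) = 1 - T*j (P(j, T) = 2 - (j*T + 1) = 2 - (T*j + 1) = 2 - (1 + T*j) = 2 + (-1 - T*j) = 1 - T*j)
√((-4 + 5*(-4)) + P(-18, 15)) = √((-4 + 5*(-4)) + (1 - 1*15*(-18))) = √((-4 - 20) + (1 + 270)) = √(-24 + 271) = √247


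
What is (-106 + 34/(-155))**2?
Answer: 271063296/24025 ≈ 11283.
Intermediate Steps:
(-106 + 34/(-155))**2 = (-106 + 34*(-1/155))**2 = (-106 - 34/155)**2 = (-16464/155)**2 = 271063296/24025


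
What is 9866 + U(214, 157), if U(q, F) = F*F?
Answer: 34515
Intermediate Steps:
U(q, F) = F**2
9866 + U(214, 157) = 9866 + 157**2 = 9866 + 24649 = 34515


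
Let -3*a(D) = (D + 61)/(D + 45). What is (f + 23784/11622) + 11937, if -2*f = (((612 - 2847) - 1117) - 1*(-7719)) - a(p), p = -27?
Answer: 510188860/52299 ≈ 9755.2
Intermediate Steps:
a(D) = -(61 + D)/(3*(45 + D)) (a(D) = -(D + 61)/(3*(D + 45)) = -(61 + D)/(3*(45 + D)))
f = -58963/27 (f = -((((612 - 2847) - 1117) - 1*(-7719)) - (-61 - 1*(-27))/(3*(45 - 27)))/2 = -(((-2235 - 1117) + 7719) - (-61 + 27)/(3*18))/2 = -((-3352 + 7719) - (-34)/(3*18))/2 = -(4367 - 1*(-17/27))/2 = -(4367 + 17/27)/2 = -1/2*117926/27 = -58963/27 ≈ -2183.8)
(f + 23784/11622) + 11937 = (-58963/27 + 23784/11622) + 11937 = (-58963/27 + 23784*(1/11622)) + 11937 = (-58963/27 + 3964/1937) + 11937 = -114104303/52299 + 11937 = 510188860/52299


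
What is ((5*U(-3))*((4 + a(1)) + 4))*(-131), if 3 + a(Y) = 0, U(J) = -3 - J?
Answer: 0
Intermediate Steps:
a(Y) = -3 (a(Y) = -3 + 0 = -3)
((5*U(-3))*((4 + a(1)) + 4))*(-131) = ((5*(-3 - 1*(-3)))*((4 - 3) + 4))*(-131) = ((5*(-3 + 3))*(1 + 4))*(-131) = ((5*0)*5)*(-131) = (0*5)*(-131) = 0*(-131) = 0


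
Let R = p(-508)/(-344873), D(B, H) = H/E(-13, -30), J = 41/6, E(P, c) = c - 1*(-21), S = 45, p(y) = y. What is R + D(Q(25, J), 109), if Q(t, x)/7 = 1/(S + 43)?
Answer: -37586585/3103857 ≈ -12.110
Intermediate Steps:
E(P, c) = 21 + c (E(P, c) = c + 21 = 21 + c)
J = 41/6 (J = 41*(⅙) = 41/6 ≈ 6.8333)
Q(t, x) = 7/88 (Q(t, x) = 7/(45 + 43) = 7/88)
D(B, H) = -H/9 (D(B, H) = H/(21 - 30) = H/(-9) = H*(-⅑) = -H/9)
R = 508/344873 (R = -508/(-344873) = -508*(-1/344873) = 508/344873 ≈ 0.0014730)
R + D(Q(25, J), 109) = 508/344873 - ⅑*109 = 508/344873 - 109/9 = -37586585/3103857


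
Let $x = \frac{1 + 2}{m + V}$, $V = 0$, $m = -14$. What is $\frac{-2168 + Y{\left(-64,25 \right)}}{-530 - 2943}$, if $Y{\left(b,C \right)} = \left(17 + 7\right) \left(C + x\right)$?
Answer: $\frac{11012}{24311} \approx 0.45296$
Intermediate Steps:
$x = - \frac{3}{14}$ ($x = \frac{1 + 2}{-14 + 0} = \frac{3}{-14} = 3 \left(- \frac{1}{14}\right) = - \frac{3}{14} \approx -0.21429$)
$Y{\left(b,C \right)} = - \frac{36}{7} + 24 C$ ($Y{\left(b,C \right)} = \left(17 + 7\right) \left(C - \frac{3}{14}\right) = 24 \left(- \frac{3}{14} + C\right) = - \frac{36}{7} + 24 C$)
$\frac{-2168 + Y{\left(-64,25 \right)}}{-530 - 2943} = \frac{-2168 + \left(- \frac{36}{7} + 24 \cdot 25\right)}{-530 - 2943} = \frac{-2168 + \left(- \frac{36}{7} + 600\right)}{-3473} = \left(-2168 + \frac{4164}{7}\right) \left(- \frac{1}{3473}\right) = \left(- \frac{11012}{7}\right) \left(- \frac{1}{3473}\right) = \frac{11012}{24311}$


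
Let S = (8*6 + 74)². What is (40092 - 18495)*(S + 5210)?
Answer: 433970118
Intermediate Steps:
S = 14884 (S = (48 + 74)² = 122² = 14884)
(40092 - 18495)*(S + 5210) = (40092 - 18495)*(14884 + 5210) = 21597*20094 = 433970118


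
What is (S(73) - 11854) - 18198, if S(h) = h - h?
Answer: -30052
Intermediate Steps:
S(h) = 0
(S(73) - 11854) - 18198 = (0 - 11854) - 18198 = -11854 - 18198 = -30052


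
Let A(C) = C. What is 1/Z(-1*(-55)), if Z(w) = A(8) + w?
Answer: 1/63 ≈ 0.015873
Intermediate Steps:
Z(w) = 8 + w
1/Z(-1*(-55)) = 1/(8 - 1*(-55)) = 1/(8 + 55) = 1/63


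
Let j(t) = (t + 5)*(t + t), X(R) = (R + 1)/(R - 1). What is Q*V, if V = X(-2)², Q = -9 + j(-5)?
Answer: -1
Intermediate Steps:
X(R) = (1 + R)/(-1 + R)
j(t) = 2*t*(5 + t) (j(t) = (5 + t)*(2*t) = 2*t*(5 + t))
Q = -9 (Q = -9 + 2*(-5)*(5 - 5) = -9 + 2*(-5)*0 = -9 + 0 = -9)
V = ⅑ (V = ((1 - 2)/(-1 - 2))² = (-1/(-3))² = (-⅓*(-1))² = (⅓)² = ⅑ ≈ 0.11111)
Q*V = -9*⅑ = -1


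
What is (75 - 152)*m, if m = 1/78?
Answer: -77/78 ≈ -0.98718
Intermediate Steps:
m = 1/78 ≈ 0.012821
(75 - 152)*m = (75 - 152)*(1/78) = -77*1/78 = -77/78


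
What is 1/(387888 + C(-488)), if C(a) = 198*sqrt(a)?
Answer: 8081/3134921502 - 11*I*sqrt(122)/4179895336 ≈ 2.5777e-6 - 2.9067e-8*I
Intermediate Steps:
1/(387888 + C(-488)) = 1/(387888 + 198*sqrt(-488)) = 1/(387888 + 198*(2*I*sqrt(122))) = 1/(387888 + 396*I*sqrt(122))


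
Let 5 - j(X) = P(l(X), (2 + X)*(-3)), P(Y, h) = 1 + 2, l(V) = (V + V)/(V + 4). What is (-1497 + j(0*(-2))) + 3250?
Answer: 1755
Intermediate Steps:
l(V) = 2*V/(4 + V) (l(V) = (2*V)/(4 + V) = 2*V/(4 + V))
P(Y, h) = 3
j(X) = 2 (j(X) = 5 - 1*3 = 5 - 3 = 2)
(-1497 + j(0*(-2))) + 3250 = (-1497 + 2) + 3250 = -1495 + 3250 = 1755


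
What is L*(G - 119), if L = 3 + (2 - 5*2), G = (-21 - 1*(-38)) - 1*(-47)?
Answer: 275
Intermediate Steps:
G = 64 (G = (-21 + 38) + 47 = 17 + 47 = 64)
L = -5 (L = 3 + (2 - 10) = 3 - 8 = -5)
L*(G - 119) = -5*(64 - 119) = -5*(-55) = 275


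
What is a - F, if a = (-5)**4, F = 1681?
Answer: -1056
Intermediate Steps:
a = 625
a - F = 625 - 1*1681 = 625 - 1681 = -1056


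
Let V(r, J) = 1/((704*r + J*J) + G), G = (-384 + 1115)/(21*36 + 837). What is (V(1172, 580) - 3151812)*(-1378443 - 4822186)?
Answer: 36159858840933191467023/1850251115 ≈ 1.9543e+13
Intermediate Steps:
G = 731/1593 (G = 731/(756 + 837) = 731/1593 ≈ 0.45888)
V(r, J) = 1/(731/1593 + J**2 + 704*r) (V(r, J) = 1/((704*r + J*J) + 731/1593) = 1/((704*r + J**2) + 731/1593) = 1/((J**2 + 704*r) + 731/1593) = 1/(731/1593 + J**2 + 704*r))
(V(1172, 580) - 3151812)*(-1378443 - 4822186) = (1593/(731 + 1593*580**2 + 1121472*1172) - 3151812)*(-1378443 - 4822186) = (1593/(731 + 1593*336400 + 1314365184) - 3151812)*(-6200629) = (1593/(731 + 535885200 + 1314365184) - 3151812)*(-6200629) = (1593/1850251115 - 3151812)*(-6200629) = -5831643667268787/1850251115*(-6200629) = 36159858840933191467023/1850251115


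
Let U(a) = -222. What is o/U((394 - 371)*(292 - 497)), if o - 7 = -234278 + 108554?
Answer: 125717/222 ≈ 566.29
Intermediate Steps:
o = -125717 (o = 7 + (-234278 + 108554) = 7 - 125724 = -125717)
o/U((394 - 371)*(292 - 497)) = -125717/(-222) = -125717*(-1/222) = 125717/222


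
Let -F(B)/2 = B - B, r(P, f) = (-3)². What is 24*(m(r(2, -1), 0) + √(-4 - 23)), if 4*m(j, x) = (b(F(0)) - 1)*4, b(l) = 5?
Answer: 96 + 72*I*√3 ≈ 96.0 + 124.71*I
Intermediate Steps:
r(P, f) = 9
F(B) = 0 (F(B) = -2*(B - B) = -2*0 = 0)
m(j, x) = 4 (m(j, x) = ((5 - 1)*4)/4 = (4*4)/4 = (¼)*16 = 4)
24*(m(r(2, -1), 0) + √(-4 - 23)) = 24*(4 + √(-4 - 23)) = 24*(4 + √(-27)) = 24*(4 + 3*I*√3) = 96 + 72*I*√3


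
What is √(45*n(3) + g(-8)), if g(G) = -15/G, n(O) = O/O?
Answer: 5*√30/4 ≈ 6.8465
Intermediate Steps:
n(O) = 1
√(45*n(3) + g(-8)) = √(45*1 - 15/(-8)) = √(45 - 15*(-⅛)) = √(45 + 15/8) = √(375/8) = 5*√30/4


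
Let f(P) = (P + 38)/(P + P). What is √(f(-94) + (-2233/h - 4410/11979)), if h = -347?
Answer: 7*√505847951719/1973389 ≈ 2.5229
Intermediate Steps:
f(P) = (38 + P)/(2*P) (f(P) = (38 + P)/((2*P)) = (38 + P)*(1/(2*P)) = (38 + P)/(2*P))
√(f(-94) + (-2233/h - 4410/11979)) = √((½)*(38 - 94)/(-94) + (-2233/(-347) - 4410/11979)) = √((½)*(-1/94)*(-56) + (-2233*(-1/347) - 4410*1/11979)) = √(14/47 + (2233/347 - 490/1331)) = √(14/47 + 2802093/461857) = √(138164369/21707279) = 7*√505847951719/1973389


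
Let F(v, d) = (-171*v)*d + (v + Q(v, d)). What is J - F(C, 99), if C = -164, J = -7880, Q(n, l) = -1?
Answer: -2784071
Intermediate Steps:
F(v, d) = -1 + v - 171*d*v (F(v, d) = (-171*v)*d + (v - 1) = -171*d*v + (-1 + v) = -1 + v - 171*d*v)
J - F(C, 99) = -7880 - (-1 - 164 - 171*99*(-164)) = -7880 - (-1 - 164 + 2776356) = -7880 - 1*2776191 = -7880 - 2776191 = -2784071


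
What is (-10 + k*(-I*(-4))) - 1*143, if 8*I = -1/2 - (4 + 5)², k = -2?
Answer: -143/2 ≈ -71.500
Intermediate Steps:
I = -163/16 (I = (-1/2 - (4 + 5)²)/8 = (-1*½ - 1*9²)/8 = (-½ - 1*81)/8 = (-½ - 81)/8 = (⅛)*(-163/2) = -163/16 ≈ -10.188)
(-10 + k*(-I*(-4))) - 1*143 = (-10 - 2*(-1*(-163/16))*(-4)) - 1*143 = (-10 - 163*(-4)/8) - 143 = (-10 - 2*(-163/4)) - 143 = (-10 + 163/2) - 143 = 143/2 - 143 = -143/2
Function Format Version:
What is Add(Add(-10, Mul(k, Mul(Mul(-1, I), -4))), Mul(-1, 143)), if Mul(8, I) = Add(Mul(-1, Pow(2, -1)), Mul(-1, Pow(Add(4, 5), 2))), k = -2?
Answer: Rational(-143, 2) ≈ -71.500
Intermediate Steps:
I = Rational(-163, 16) (I = Mul(Rational(1, 8), Add(Mul(-1, Pow(2, -1)), Mul(-1, Pow(Add(4, 5), 2)))) = Mul(Rational(1, 8), Add(Mul(-1, Rational(1, 2)), Mul(-1, Pow(9, 2)))) = Mul(Rational(1, 8), Add(Rational(-1, 2), Mul(-1, 81))) = Mul(Rational(1, 8), Add(Rational(-1, 2), -81)) = Mul(Rational(1, 8), Rational(-163, 2)) = Rational(-163, 16) ≈ -10.188)
Add(Add(-10, Mul(k, Mul(Mul(-1, I), -4))), Mul(-1, 143)) = Add(Add(-10, Mul(-2, Mul(Mul(-1, Rational(-163, 16)), -4))), Mul(-1, 143)) = Add(Add(-10, Mul(-2, Mul(Rational(163, 16), -4))), -143) = Add(Add(-10, Mul(-2, Rational(-163, 4))), -143) = Add(Add(-10, Rational(163, 2)), -143) = Add(Rational(143, 2), -143) = Rational(-143, 2)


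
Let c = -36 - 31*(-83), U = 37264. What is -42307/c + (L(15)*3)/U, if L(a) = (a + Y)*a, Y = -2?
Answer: -1575043903/94538768 ≈ -16.660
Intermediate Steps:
L(a) = a*(-2 + a) (L(a) = (a - 2)*a = (-2 + a)*a = a*(-2 + a))
c = 2537 (c = -36 + 2573 = 2537)
-42307/c + (L(15)*3)/U = -42307/2537 + ((15*(-2 + 15))*3)/37264 = -42307*1/2537 + ((15*13)*3)*(1/37264) = -42307/2537 + (195*3)*(1/37264) = -42307/2537 + 585*(1/37264) = -42307/2537 + 585/37264 = -1575043903/94538768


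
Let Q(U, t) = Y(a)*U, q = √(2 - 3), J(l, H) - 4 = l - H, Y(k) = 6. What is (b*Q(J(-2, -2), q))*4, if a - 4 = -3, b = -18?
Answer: -1728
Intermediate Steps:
a = 1 (a = 4 - 3 = 1)
J(l, H) = 4 + l - H (J(l, H) = 4 + (l - H) = 4 + l - H)
q = I (q = √(-1) = I ≈ 1.0*I)
Q(U, t) = 6*U
(b*Q(J(-2, -2), q))*4 = -108*(4 - 2 - 1*(-2))*4 = -108*(4 - 2 + 2)*4 = -108*4*4 = -18*24*4 = -432*4 = -1728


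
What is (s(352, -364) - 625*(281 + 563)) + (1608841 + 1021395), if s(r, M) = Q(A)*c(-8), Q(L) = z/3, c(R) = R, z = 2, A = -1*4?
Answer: 6308192/3 ≈ 2.1027e+6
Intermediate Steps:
A = -4
Q(L) = 2/3
s(r, M) = -16/3 (s(r, M) = (2/3)*(-8) = -16/3)
(s(352, -364) - 625*(281 + 563)) + (1608841 + 1021395) = (-16/3 - 625*(281 + 563)) + (1608841 + 1021395) = (-16/3 - 625*844) + 2630236 = (-16/3 - 527500) + 2630236 = -1582516/3 + 2630236 = 6308192/3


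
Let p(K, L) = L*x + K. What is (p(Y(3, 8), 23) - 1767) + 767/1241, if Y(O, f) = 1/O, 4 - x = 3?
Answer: -6489370/3723 ≈ -1743.0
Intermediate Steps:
x = 1 (x = 4 - 1*3 = 4 - 3 = 1)
p(K, L) = K + L (p(K, L) = L*1 + K = L + K = K + L)
(p(Y(3, 8), 23) - 1767) + 767/1241 = ((1/3 + 23) - 1767) + 767/1241 = ((⅓ + 23) - 1767) + 767*(1/1241) = (70/3 - 1767) + 767/1241 = -5231/3 + 767/1241 = -6489370/3723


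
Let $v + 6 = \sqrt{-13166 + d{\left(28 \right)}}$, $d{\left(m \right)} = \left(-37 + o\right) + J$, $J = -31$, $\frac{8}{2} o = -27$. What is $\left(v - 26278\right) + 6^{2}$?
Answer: $-26248 + \frac{i \sqrt{52963}}{2} \approx -26248.0 + 115.07 i$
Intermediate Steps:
$o = - \frac{27}{4}$ ($o = \frac{1}{4} \left(-27\right) = - \frac{27}{4} \approx -6.75$)
$d{\left(m \right)} = - \frac{299}{4}$ ($d{\left(m \right)} = \left(-37 - \frac{27}{4}\right) - 31 = - \frac{175}{4} - 31 = - \frac{299}{4}$)
$v = -6 + \frac{i \sqrt{52963}}{2}$ ($v = -6 + \sqrt{-13166 - \frac{299}{4}} = -6 + \sqrt{- \frac{52963}{4}} = -6 + \frac{i \sqrt{52963}}{2} \approx -6.0 + 115.07 i$)
$\left(v - 26278\right) + 6^{2} = \left(\left(-6 + \frac{i \sqrt{52963}}{2}\right) - 26278\right) + 6^{2} = \left(-26284 + \frac{i \sqrt{52963}}{2}\right) + 36 = -26248 + \frac{i \sqrt{52963}}{2}$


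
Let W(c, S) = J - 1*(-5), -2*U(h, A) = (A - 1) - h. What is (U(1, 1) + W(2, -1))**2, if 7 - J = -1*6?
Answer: 1369/4 ≈ 342.25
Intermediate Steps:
J = 13 (J = 7 - (-1)*6 = 7 - 1*(-6) = 7 + 6 = 13)
U(h, A) = 1/2 + h/2 - A/2 (U(h, A) = -((A - 1) - h)/2 = -((-1 + A) - h)/2 = -(-1 + A - h)/2 = 1/2 + h/2 - A/2)
W(c, S) = 18 (W(c, S) = 13 - 1*(-5) = 13 + 5 = 18)
(U(1, 1) + W(2, -1))**2 = ((1/2 + (1/2)*1 - 1/2*1) + 18)**2 = ((1/2 + 1/2 - 1/2) + 18)**2 = (1/2 + 18)**2 = (37/2)**2 = 1369/4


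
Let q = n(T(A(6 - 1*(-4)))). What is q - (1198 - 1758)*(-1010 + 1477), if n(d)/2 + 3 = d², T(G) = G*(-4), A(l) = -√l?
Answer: 261834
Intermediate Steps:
T(G) = -4*G
n(d) = -6 + 2*d²
q = 314 (q = -6 + 2*(-(-4)*√(6 - 1*(-4)))² = -6 + 2*(-(-4)*√(6 + 4))² = -6 + 2*(-(-4)*√10)² = -6 + 2*(4*√10)² = -6 + 2*160 = -6 + 320 = 314)
q - (1198 - 1758)*(-1010 + 1477) = 314 - (1198 - 1758)*(-1010 + 1477) = 314 - (-560)*467 = 314 - 1*(-261520) = 314 + 261520 = 261834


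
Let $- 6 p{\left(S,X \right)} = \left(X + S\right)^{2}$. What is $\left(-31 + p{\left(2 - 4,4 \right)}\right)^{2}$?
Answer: $\frac{9025}{9} \approx 1002.8$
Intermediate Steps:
$p{\left(S,X \right)} = - \frac{\left(S + X\right)^{2}}{6}$ ($p{\left(S,X \right)} = - \frac{\left(X + S\right)^{2}}{6} = - \frac{\left(S + X\right)^{2}}{6}$)
$\left(-31 + p{\left(2 - 4,4 \right)}\right)^{2} = \left(-31 - \frac{\left(\left(2 - 4\right) + 4\right)^{2}}{6}\right)^{2} = \left(-31 - \frac{\left(-2 + 4\right)^{2}}{6}\right)^{2} = \left(-31 - \frac{2^{2}}{6}\right)^{2} = \left(-31 - \frac{2}{3}\right)^{2} = \left(- \frac{95}{3}\right)^{2} = \frac{9025}{9}$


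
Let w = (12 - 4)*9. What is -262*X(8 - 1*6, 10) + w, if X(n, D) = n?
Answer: -452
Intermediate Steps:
w = 72 (w = 8*9 = 72)
-262*X(8 - 1*6, 10) + w = -262*(8 - 1*6) + 72 = -262*(8 - 6) + 72 = -262*2 + 72 = -524 + 72 = -452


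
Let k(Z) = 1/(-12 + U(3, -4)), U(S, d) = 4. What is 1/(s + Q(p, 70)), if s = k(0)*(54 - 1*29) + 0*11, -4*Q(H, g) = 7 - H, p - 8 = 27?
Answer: 8/31 ≈ 0.25806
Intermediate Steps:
p = 35 (p = 8 + 27 = 35)
Q(H, g) = -7/4 + H/4 (Q(H, g) = -(7 - H)/4 = -7/4 + H/4)
k(Z) = -⅛ (k(Z) = 1/(-12 + 4) = 1/(-8) = -⅛)
s = -25/8 (s = -(54 - 1*29)/8 + 0*11 = -(54 - 29)/8 + 0 = -⅛*25 + 0 = -25/8 + 0 = -25/8 ≈ -3.1250)
1/(s + Q(p, 70)) = 1/(-25/8 + (-7/4 + (¼)*35)) = 1/(-25/8 + (-7/4 + 35/4)) = 1/(-25/8 + 7) = 1/(31/8) = 8/31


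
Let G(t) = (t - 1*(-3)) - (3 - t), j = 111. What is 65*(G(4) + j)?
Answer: 7735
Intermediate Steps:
G(t) = 2*t (G(t) = (t + 3) + (-3 + t) = (3 + t) + (-3 + t) = 2*t)
65*(G(4) + j) = 65*(2*4 + 111) = 65*(8 + 111) = 65*119 = 7735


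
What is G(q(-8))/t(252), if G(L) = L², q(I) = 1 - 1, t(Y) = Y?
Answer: 0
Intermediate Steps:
q(I) = 0
G(q(-8))/t(252) = 0²/252 = 0*(1/252) = 0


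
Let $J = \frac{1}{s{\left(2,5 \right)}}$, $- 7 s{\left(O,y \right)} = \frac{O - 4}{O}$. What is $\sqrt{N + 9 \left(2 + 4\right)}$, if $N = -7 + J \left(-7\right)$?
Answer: $i \sqrt{2} \approx 1.4142 i$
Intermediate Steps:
$s{\left(O,y \right)} = - \frac{-4 + O}{7 O}$ ($s{\left(O,y \right)} = - \frac{\left(O - 4\right) \frac{1}{O}}{7} = - \frac{\left(-4 + O\right) \frac{1}{O}}{7} = - \frac{\frac{1}{O} \left(-4 + O\right)}{7} = - \frac{-4 + O}{7 O}$)
$J = 7$ ($J = \frac{1}{\frac{1}{7} \cdot \frac{1}{2} \left(4 - 2\right)} = \frac{1}{\frac{1}{7} \cdot \frac{1}{2} \cdot 2} = \frac{1}{\frac{1}{7}} = 7$)
$N = -56$ ($N = -7 + 7 \left(-7\right) = -7 - 49 = -56$)
$\sqrt{N + 9 \left(2 + 4\right)} = \sqrt{-56 + 9 \left(2 + 4\right)} = \sqrt{-56 + 9 \cdot 6} = \sqrt{-56 + 54} = \sqrt{-2} = i \sqrt{2}$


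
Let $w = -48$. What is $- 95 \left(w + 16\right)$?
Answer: $3040$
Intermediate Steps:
$- 95 \left(w + 16\right) = - 95 \left(-48 + 16\right) = \left(-95\right) \left(-32\right) = 3040$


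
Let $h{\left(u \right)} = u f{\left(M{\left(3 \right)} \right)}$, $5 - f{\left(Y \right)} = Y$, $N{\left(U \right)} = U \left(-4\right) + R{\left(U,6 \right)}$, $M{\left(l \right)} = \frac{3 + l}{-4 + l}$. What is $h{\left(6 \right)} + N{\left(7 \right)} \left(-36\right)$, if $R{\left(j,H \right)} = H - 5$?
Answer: $1038$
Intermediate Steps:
$R{\left(j,H \right)} = -5 + H$
$M{\left(l \right)} = \frac{3 + l}{-4 + l}$
$N{\left(U \right)} = 1 - 4 U$ ($N{\left(U \right)} = U \left(-4\right) + \left(-5 + 6\right) = - 4 U + 1 = 1 - 4 U$)
$f{\left(Y \right)} = 5 - Y$
$h{\left(u \right)} = 11 u$ ($h{\left(u \right)} = u \left(5 - \frac{3 + 3}{-4 + 3}\right) = u \left(5 - \frac{1}{-1} \cdot 6\right) = u \left(5 - \left(-1\right) 6\right) = u \left(5 - -6\right) = u \left(5 + 6\right) = u 11 = 11 u$)
$h{\left(6 \right)} + N{\left(7 \right)} \left(-36\right) = 11 \cdot 6 + \left(1 - 28\right) \left(-36\right) = 66 + \left(1 - 28\right) \left(-36\right) = 66 - -972 = 66 + 972 = 1038$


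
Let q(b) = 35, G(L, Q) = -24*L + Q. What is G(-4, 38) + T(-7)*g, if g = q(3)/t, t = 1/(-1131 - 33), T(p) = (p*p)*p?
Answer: 13973954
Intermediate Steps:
G(L, Q) = Q - 24*L
T(p) = p³ (T(p) = p²*p = p³)
t = -1/1164 (t = 1/(-1164) = -1/1164 ≈ -0.00085911)
g = -40740 (g = 35/(-1/1164) = 35*(-1164) = -40740)
G(-4, 38) + T(-7)*g = (38 - 24*(-4)) + (-7)³*(-40740) = (38 + 96) - 343*(-40740) = 134 + 13973820 = 13973954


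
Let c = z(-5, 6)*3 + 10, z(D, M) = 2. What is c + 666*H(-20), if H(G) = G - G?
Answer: 16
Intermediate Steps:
H(G) = 0
c = 16 (c = 2*3 + 10 = 6 + 10 = 16)
c + 666*H(-20) = 16 + 666*0 = 16 + 0 = 16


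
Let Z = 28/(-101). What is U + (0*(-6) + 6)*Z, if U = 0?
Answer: -168/101 ≈ -1.6634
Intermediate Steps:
Z = -28/101 (Z = 28*(-1/101) = -28/101 ≈ -0.27723)
U + (0*(-6) + 6)*Z = 0 + (0*(-6) + 6)*(-28/101) = 0 + (0 + 6)*(-28/101) = 0 + 6*(-28/101) = 0 - 168/101 = -168/101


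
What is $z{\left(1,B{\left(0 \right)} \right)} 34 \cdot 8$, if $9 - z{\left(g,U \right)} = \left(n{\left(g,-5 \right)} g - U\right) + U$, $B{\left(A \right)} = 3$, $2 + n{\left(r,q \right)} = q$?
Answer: $4352$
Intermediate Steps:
$n{\left(r,q \right)} = -2 + q$
$z{\left(g,U \right)} = 9 + 7 g$ ($z{\left(g,U \right)} = 9 - \left(\left(\left(-2 - 5\right) g - U\right) + U\right) = 9 - \left(\left(- 7 g - U\right) + U\right) = 9 - \left(\left(- U - 7 g\right) + U\right) = 9 - - 7 g = 9 + 7 g$)
$z{\left(1,B{\left(0 \right)} \right)} 34 \cdot 8 = \left(9 + 7 \cdot 1\right) 34 \cdot 8 = \left(9 + 7\right) 34 \cdot 8 = 16 \cdot 34 \cdot 8 = 544 \cdot 8 = 4352$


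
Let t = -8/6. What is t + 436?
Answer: 1304/3 ≈ 434.67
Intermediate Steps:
t = -4/3 (t = (⅙)*(-8) = -4/3 ≈ -1.3333)
t + 436 = -4/3 + 436 = 1304/3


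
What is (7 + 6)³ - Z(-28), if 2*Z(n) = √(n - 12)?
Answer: 2197 - I*√10 ≈ 2197.0 - 3.1623*I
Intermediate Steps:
Z(n) = √(-12 + n)/2 (Z(n) = √(n - 12)/2 = √(-12 + n)/2)
(7 + 6)³ - Z(-28) = (7 + 6)³ - √(-12 - 28)/2 = 13³ - √(-40)/2 = 2197 - 2*I*√10/2 = 2197 - I*√10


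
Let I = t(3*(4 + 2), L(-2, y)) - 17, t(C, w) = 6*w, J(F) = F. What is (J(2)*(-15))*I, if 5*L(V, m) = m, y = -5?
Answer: 690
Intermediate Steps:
L(V, m) = m/5
I = -23 (I = 6*((1/5)*(-5)) - 17 = 6*(-1) - 17 = -6 - 17 = -23)
(J(2)*(-15))*I = (2*(-15))*(-23) = -30*(-23) = 690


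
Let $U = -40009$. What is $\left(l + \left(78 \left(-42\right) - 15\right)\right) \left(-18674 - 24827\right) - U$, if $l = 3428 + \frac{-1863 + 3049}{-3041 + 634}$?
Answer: $- \frac{14196952410}{2407} \approx -5.8982 \cdot 10^{6}$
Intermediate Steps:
$l = \frac{8250010}{2407}$ ($l = 3428 + \frac{1186}{-2407} = 3428 + 1186 \left(- \frac{1}{2407}\right) = 3428 - \frac{1186}{2407} = \frac{8250010}{2407} \approx 3427.5$)
$\left(l + \left(78 \left(-42\right) - 15\right)\right) \left(-18674 - 24827\right) - U = \left(\frac{8250010}{2407} + \left(78 \left(-42\right) - 15\right)\right) \left(-18674 - 24827\right) - -40009 = \left(\frac{8250010}{2407} - 3291\right) \left(-43501\right) + 40009 = \frac{328573}{2407} \left(-43501\right) + 40009 = - \frac{14293254073}{2407} + 40009 = - \frac{14196952410}{2407}$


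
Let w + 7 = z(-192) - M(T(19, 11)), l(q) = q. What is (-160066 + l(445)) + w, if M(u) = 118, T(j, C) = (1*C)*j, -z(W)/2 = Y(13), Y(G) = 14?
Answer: -159774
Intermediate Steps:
z(W) = -28 (z(W) = -2*14 = -28)
T(j, C) = C*j
w = -153 (w = -7 + (-28 - 1*118) = -7 + (-28 - 118) = -7 - 146 = -153)
(-160066 + l(445)) + w = (-160066 + 445) - 153 = -159621 - 153 = -159774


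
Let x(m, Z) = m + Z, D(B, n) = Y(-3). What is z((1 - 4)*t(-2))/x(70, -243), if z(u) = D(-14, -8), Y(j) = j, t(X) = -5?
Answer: 3/173 ≈ 0.017341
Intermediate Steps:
D(B, n) = -3
x(m, Z) = Z + m
z(u) = -3
z((1 - 4)*t(-2))/x(70, -243) = -3/(-243 + 70) = -3/(-173) = -3*(-1/173) = 3/173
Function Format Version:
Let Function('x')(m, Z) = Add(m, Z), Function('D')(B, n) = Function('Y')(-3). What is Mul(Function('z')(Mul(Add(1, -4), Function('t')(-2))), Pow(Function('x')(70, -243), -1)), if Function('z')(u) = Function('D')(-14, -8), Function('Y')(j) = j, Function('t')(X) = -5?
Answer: Rational(3, 173) ≈ 0.017341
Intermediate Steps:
Function('D')(B, n) = -3
Function('x')(m, Z) = Add(Z, m)
Function('z')(u) = -3
Mul(Function('z')(Mul(Add(1, -4), Function('t')(-2))), Pow(Function('x')(70, -243), -1)) = Mul(-3, Pow(Add(-243, 70), -1)) = Mul(-3, Pow(-173, -1)) = Mul(-3, Rational(-1, 173)) = Rational(3, 173)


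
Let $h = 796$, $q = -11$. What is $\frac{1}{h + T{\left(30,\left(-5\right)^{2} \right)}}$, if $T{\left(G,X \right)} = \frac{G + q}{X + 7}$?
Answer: $\frac{32}{25491} \approx 0.0012553$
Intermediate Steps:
$T{\left(G,X \right)} = \frac{-11 + G}{7 + X}$ ($T{\left(G,X \right)} = \frac{G - 11}{X + 7} = \frac{-11 + G}{7 + X}$)
$\frac{1}{h + T{\left(30,\left(-5\right)^{2} \right)}} = \frac{1}{796 + \frac{-11 + 30}{7 + \left(-5\right)^{2}}} = \frac{1}{796 + \frac{1}{7 + 25} \cdot 19} = \frac{1}{796 + \frac{1}{32} \cdot 19} = \frac{1}{796 + \frac{19}{32}} = \frac{1}{\frac{25491}{32}} = \frac{32}{25491}$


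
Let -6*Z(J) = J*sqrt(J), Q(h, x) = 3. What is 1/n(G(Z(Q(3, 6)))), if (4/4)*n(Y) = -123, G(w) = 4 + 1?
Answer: -1/123 ≈ -0.0081301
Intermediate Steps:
Z(J) = -J**(3/2)/6 (Z(J) = -J*sqrt(J)/6 = -J**(3/2)/6)
G(w) = 5
n(Y) = -123
1/n(G(Z(Q(3, 6)))) = 1/(-123) = -1/123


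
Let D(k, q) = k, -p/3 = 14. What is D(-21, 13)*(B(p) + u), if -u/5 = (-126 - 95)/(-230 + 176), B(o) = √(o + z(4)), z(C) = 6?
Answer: 7735/18 - 126*I ≈ 429.72 - 126.0*I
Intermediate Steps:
p = -42 (p = -3*14 = -42)
B(o) = √(6 + o) (B(o) = √(o + 6) = √(6 + o))
u = -1105/54 (u = -5*(-126 - 95)/(-230 + 176) = -(-1105)/(-54) = -(-1105)*(-1)/54 = -5*221/54 = -1105/54 ≈ -20.463)
D(-21, 13)*(B(p) + u) = -21*(√(6 - 42) - 1105/54) = -21*(√(-36) - 1105/54) = -21*(6*I - 1105/54) = -21*(-1105/54 + 6*I) = 7735/18 - 126*I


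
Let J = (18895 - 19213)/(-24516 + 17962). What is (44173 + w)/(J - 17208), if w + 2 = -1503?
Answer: -139823036/56390457 ≈ -2.4796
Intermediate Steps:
w = -1505 (w = -2 - 1503 = -1505)
J = 159/3277 (J = -318/(-6554) = -318*(-1/6554) = 159/3277 ≈ 0.048520)
(44173 + w)/(J - 17208) = (44173 - 1505)/(159/3277 - 17208) = 42668/(-56390457/3277) = 42668*(-3277/56390457) = -139823036/56390457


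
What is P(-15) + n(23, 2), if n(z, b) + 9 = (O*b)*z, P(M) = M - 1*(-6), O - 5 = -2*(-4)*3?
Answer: 1316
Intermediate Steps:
O = 29 (O = 5 - 2*(-4)*3 = 5 + 8*3 = 5 + 24 = 29)
P(M) = 6 + M (P(M) = M + 6 = 6 + M)
n(z, b) = -9 + 29*b*z (n(z, b) = -9 + (29*b)*z = -9 + 29*b*z)
P(-15) + n(23, 2) = (6 - 15) + (-9 + 29*2*23) = -9 + (-9 + 1334) = -9 + 1325 = 1316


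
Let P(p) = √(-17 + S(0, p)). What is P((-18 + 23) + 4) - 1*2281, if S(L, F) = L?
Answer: -2281 + I*√17 ≈ -2281.0 + 4.1231*I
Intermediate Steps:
P(p) = I*√17 (P(p) = √(-17 + 0) = √(-17) = I*√17)
P((-18 + 23) + 4) - 1*2281 = I*√17 - 1*2281 = I*√17 - 2281 = -2281 + I*√17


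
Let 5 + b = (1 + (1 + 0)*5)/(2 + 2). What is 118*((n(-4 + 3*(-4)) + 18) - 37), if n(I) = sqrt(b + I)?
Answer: -2242 + 59*I*sqrt(78) ≈ -2242.0 + 521.07*I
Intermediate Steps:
b = -7/2 (b = -5 + (1 + (1 + 0)*5)/(2 + 2) = -5 + (1 + 1*5)/4 = -5 + (1 + 5)*(1/4) = -5 + 6*(1/4) = -5 + 3/2 = -7/2 ≈ -3.5000)
n(I) = sqrt(-7/2 + I)
118*((n(-4 + 3*(-4)) + 18) - 37) = 118*((sqrt(-14 + 4*(-4 + 3*(-4)))/2 + 18) - 37) = 118*((sqrt(-14 + 4*(-4 - 12))/2 + 18) - 37) = 118*((sqrt(-14 + 4*(-16))/2 + 18) - 37) = 118*((sqrt(-14 - 64)/2 + 18) - 37) = 118*((sqrt(-78)/2 + 18) - 37) = 118*(((I*sqrt(78))/2 + 18) - 37) = 118*((I*sqrt(78)/2 + 18) - 37) = 118*((18 + I*sqrt(78)/2) - 37) = 118*(-19 + I*sqrt(78)/2) = -2242 + 59*I*sqrt(78)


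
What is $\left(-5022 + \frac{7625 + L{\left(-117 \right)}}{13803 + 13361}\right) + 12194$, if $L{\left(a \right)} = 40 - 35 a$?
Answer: $\frac{48707992}{6791} \approx 7172.4$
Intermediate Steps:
$\left(-5022 + \frac{7625 + L{\left(-117 \right)}}{13803 + 13361}\right) + 12194 = \left(-5022 + \frac{7625 + \left(40 - -4095\right)}{13803 + 13361}\right) + 12194 = \left(-5022 + \frac{7625 + \left(40 + 4095\right)}{27164}\right) + 12194 = \left(-5022 + \left(7625 + 4135\right) \frac{1}{27164}\right) + 12194 = \left(-5022 + 11760 \cdot \frac{1}{27164}\right) + 12194 = \left(-5022 + \frac{2940}{6791}\right) + 12194 = - \frac{34101462}{6791} + 12194 = \frac{48707992}{6791}$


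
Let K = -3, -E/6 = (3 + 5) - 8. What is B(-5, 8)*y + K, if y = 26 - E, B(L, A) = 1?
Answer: 23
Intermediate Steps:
E = 0 (E = -6*((3 + 5) - 8) = -6*(8 - 8) = -6*0 = 0)
y = 26 (y = 26 - 1*0 = 26 + 0 = 26)
B(-5, 8)*y + K = 1*26 - 3 = 26 - 3 = 23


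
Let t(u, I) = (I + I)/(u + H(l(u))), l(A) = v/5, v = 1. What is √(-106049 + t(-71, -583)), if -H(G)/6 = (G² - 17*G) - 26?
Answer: I*√6058258279/239 ≈ 325.67*I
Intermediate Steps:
l(A) = ⅕ (l(A) = 1/5 = 1*(⅕) = ⅕)
H(G) = 156 - 6*G² + 102*G (H(G) = -6*((G² - 17*G) - 26) = -6*(-26 + G² - 17*G) = 156 - 6*G² + 102*G)
t(u, I) = 2*I/(4404/25 + u) (t(u, I) = (I + I)/(u + (156 - 6*(⅕)² + 102*(⅕))) = (2*I)/(u + (156 - 6*1/25 + 102/5)) = (2*I)/(u + (156 - 6/25 + 102/5)) = (2*I)/(u + 4404/25) = (2*I)/(4404/25 + u) = 2*I/(4404/25 + u))
√(-106049 + t(-71, -583)) = √(-106049 + 50*(-583)/(4404 + 25*(-71))) = √(-106049 + 50*(-583)/(4404 - 1775)) = √(-106049 + 50*(-583)/2629) = √(-106049 + 50*(-583)*(1/2629)) = √(-106049 - 2650/239) = √(-25348361/239) = I*√6058258279/239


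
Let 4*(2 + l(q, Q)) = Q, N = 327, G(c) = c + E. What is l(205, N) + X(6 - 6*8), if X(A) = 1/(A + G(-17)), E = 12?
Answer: 14989/188 ≈ 79.729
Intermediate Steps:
G(c) = 12 + c (G(c) = c + 12 = 12 + c)
l(q, Q) = -2 + Q/4
X(A) = 1/(-5 + A) (X(A) = 1/(A + (12 - 17)) = 1/(A - 5) = 1/(-5 + A))
l(205, N) + X(6 - 6*8) = (-2 + (1/4)*327) + 1/(-5 + (6 - 6*8)) = (-2 + 327/4) + 1/(-5 + (6 - 48)) = 319/4 + 1/(-5 - 42) = 319/4 + 1/(-47) = 319/4 - 1/47 = 14989/188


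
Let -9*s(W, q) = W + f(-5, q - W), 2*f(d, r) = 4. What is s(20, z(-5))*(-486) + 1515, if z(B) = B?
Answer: 2703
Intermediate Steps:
f(d, r) = 2 (f(d, r) = (½)*4 = 2)
s(W, q) = -2/9 - W/9 (s(W, q) = -(W + 2)/9 = -(2 + W)/9 = -2/9 - W/9)
s(20, z(-5))*(-486) + 1515 = (-2/9 - ⅑*20)*(-486) + 1515 = (-2/9 - 20/9)*(-486) + 1515 = -22/9*(-486) + 1515 = 1188 + 1515 = 2703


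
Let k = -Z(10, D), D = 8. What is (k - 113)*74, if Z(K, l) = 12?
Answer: -9250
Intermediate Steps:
k = -12 (k = -1*12 = -12)
(k - 113)*74 = (-12 - 113)*74 = -125*74 = -9250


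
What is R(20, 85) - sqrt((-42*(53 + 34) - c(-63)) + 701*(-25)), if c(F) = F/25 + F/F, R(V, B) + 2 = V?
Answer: 18 - I*sqrt(529437)/5 ≈ 18.0 - 145.52*I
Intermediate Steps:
R(V, B) = -2 + V
c(F) = 1 + F/25 (c(F) = F*(1/25) + 1 = F/25 + 1 = 1 + F/25)
R(20, 85) - sqrt((-42*(53 + 34) - c(-63)) + 701*(-25)) = (-2 + 20) - sqrt((-42*(53 + 34) - (1 + (1/25)*(-63))) + 701*(-25)) = 18 - sqrt((-42*87 - (1 - 63/25)) - 17525) = 18 - sqrt((-3654 - 1*(-38/25)) - 17525) = 18 - sqrt((-3654 + 38/25) - 17525) = 18 - sqrt(-91312/25 - 17525) = 18 - sqrt(-529437/25) = 18 - I*sqrt(529437)/5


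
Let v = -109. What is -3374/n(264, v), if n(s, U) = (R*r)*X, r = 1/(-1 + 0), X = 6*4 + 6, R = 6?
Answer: 1687/90 ≈ 18.744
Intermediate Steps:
X = 30 (X = 24 + 6 = 30)
r = -1 (r = 1/(-1) = -1)
n(s, U) = -180 (n(s, U) = (6*(-1))*30 = -6*30 = -180)
-3374/n(264, v) = -3374/(-180) = -3374*(-1/180) = 1687/90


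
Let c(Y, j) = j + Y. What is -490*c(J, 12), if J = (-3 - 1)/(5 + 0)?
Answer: -5488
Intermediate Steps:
J = -⅘ (J = -4/5 = -4*⅕ = -⅘ ≈ -0.80000)
c(Y, j) = Y + j
-490*c(J, 12) = -490*(-⅘ + 12) = -490*56/5 = -5488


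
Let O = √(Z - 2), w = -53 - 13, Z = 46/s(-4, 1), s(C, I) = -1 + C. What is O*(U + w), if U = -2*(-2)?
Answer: -124*I*√70/5 ≈ -207.49*I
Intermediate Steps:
Z = -46/5 (Z = 46/(-1 - 4) = 46/(-5) = 46*(-⅕) = -46/5 ≈ -9.2000)
w = -66
O = 2*I*√70/5 (O = √(-46/5 - 2) = √(-56/5) = 2*I*√70/5 ≈ 3.3466*I)
U = 4
O*(U + w) = (2*I*√70/5)*(4 - 66) = (2*I*√70/5)*(-62) = -124*I*√70/5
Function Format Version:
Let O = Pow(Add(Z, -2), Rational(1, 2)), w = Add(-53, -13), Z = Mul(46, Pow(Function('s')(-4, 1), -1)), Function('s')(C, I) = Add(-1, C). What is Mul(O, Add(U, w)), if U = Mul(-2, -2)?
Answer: Mul(Rational(-124, 5), I, Pow(70, Rational(1, 2))) ≈ Mul(-207.49, I)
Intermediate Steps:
Z = Rational(-46, 5) (Z = Mul(46, Pow(Add(-1, -4), -1)) = Mul(46, Pow(-5, -1)) = Mul(46, Rational(-1, 5)) = Rational(-46, 5) ≈ -9.2000)
w = -66
O = Mul(Rational(2, 5), I, Pow(70, Rational(1, 2))) (O = Pow(Add(Rational(-46, 5), -2), Rational(1, 2)) = Pow(Rational(-56, 5), Rational(1, 2)) = Mul(Rational(2, 5), I, Pow(70, Rational(1, 2))) ≈ Mul(3.3466, I))
U = 4
Mul(O, Add(U, w)) = Mul(Mul(Rational(2, 5), I, Pow(70, Rational(1, 2))), Add(4, -66)) = Mul(Mul(Rational(2, 5), I, Pow(70, Rational(1, 2))), -62) = Mul(Rational(-124, 5), I, Pow(70, Rational(1, 2)))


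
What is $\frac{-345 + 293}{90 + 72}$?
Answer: $- \frac{26}{81} \approx -0.32099$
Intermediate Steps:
$\frac{-345 + 293}{90 + 72} = - \frac{52}{162} = \left(-52\right) \frac{1}{162} = - \frac{26}{81}$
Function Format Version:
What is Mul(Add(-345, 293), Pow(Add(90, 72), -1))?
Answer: Rational(-26, 81) ≈ -0.32099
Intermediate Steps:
Mul(Add(-345, 293), Pow(Add(90, 72), -1)) = Mul(-52, Pow(162, -1)) = Mul(-52, Rational(1, 162)) = Rational(-26, 81)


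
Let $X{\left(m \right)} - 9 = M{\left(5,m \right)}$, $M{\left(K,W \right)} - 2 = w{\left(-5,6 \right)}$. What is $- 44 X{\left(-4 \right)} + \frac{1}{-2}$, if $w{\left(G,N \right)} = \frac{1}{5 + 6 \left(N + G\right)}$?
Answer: $- \frac{977}{2} \approx -488.5$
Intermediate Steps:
$w{\left(G,N \right)} = \frac{1}{5 + 6 G + 6 N}$ ($w{\left(G,N \right)} = \frac{1}{5 + 6 \left(G + N\right)} = \frac{1}{5 + \left(6 G + 6 N\right)} = \frac{1}{5 + 6 G + 6 N}$)
$M{\left(K,W \right)} = \frac{23}{11}$ ($M{\left(K,W \right)} = 2 + \frac{1}{5 + 6 \left(-5\right) + 6 \cdot 6} = 2 + \frac{1}{5 - 30 + 36} = 2 + \frac{1}{11} = \frac{23}{11}$)
$X{\left(m \right)} = \frac{122}{11}$ ($X{\left(m \right)} = 9 + \frac{23}{11} = \frac{122}{11}$)
$- 44 X{\left(-4 \right)} + \frac{1}{-2} = \left(-44\right) \frac{122}{11} + \frac{1}{-2} = -488 - \frac{1}{2} = - \frac{977}{2}$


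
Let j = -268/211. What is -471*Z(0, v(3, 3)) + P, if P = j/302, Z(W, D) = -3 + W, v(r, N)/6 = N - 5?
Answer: 45019459/31861 ≈ 1413.0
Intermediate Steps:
v(r, N) = -30 + 6*N (v(r, N) = 6*(N - 5) = 6*(-5 + N) = -30 + 6*N)
j = -268/211 (j = -268*1/211 = -268/211 ≈ -1.2701)
P = -134/31861 (P = -268/211/302 = -268/211*1/302 = -134/31861 ≈ -0.0042058)
-471*Z(0, v(3, 3)) + P = -471*(-3 + 0) - 134/31861 = -471*(-3) - 134/31861 = 1413 - 134/31861 = 45019459/31861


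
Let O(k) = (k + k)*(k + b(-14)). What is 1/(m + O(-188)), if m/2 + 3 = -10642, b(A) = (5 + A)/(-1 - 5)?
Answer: 1/48834 ≈ 2.0478e-5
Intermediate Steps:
b(A) = -⅚ - A/6 (b(A) = (5 + A)/(-6) = (5 + A)*(-⅙) = -⅚ - A/6)
O(k) = 2*k*(3/2 + k) (O(k) = (k + k)*(k + (-⅚ - ⅙*(-14))) = (2*k)*(k + (-⅚ + 7/3)) = (2*k)*(k + 3/2) = (2*k)*(3/2 + k) = 2*k*(3/2 + k))
m = -21290 (m = -6 + 2*(-10642) = -6 - 21284 = -21290)
1/(m + O(-188)) = 1/(-21290 - 188*(3 + 2*(-188))) = 1/(-21290 - 188*(3 - 376)) = 1/(-21290 - 188*(-373)) = 1/(-21290 + 70124) = 1/48834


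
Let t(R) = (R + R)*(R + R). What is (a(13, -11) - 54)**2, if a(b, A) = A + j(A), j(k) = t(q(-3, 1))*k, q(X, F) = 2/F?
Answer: 58081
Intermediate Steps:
t(R) = 4*R**2 (t(R) = (2*R)*(2*R) = 4*R**2)
j(k) = 16*k (j(k) = (4*(2/1)**2)*k = (4*(2*1)**2)*k = (4*2**2)*k = (4*4)*k = 16*k)
a(b, A) = 17*A (a(b, A) = A + 16*A = 17*A)
(a(13, -11) - 54)**2 = (17*(-11) - 54)**2 = (-187 - 54)**2 = (-241)**2 = 58081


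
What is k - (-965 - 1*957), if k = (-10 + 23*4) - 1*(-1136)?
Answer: 3140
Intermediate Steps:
k = 1218 (k = (-10 + 92) + 1136 = 82 + 1136 = 1218)
k - (-965 - 1*957) = 1218 - (-965 - 1*957) = 1218 - (-965 - 957) = 1218 - 1*(-1922) = 1218 + 1922 = 3140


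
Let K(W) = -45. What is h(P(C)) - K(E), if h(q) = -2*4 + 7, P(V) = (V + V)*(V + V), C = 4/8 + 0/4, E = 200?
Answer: 44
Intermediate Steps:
C = ½ (C = 4*(⅛) + 0*(¼) = ½ + 0 = ½ ≈ 0.50000)
P(V) = 4*V² (P(V) = (2*V)*(2*V) = 4*V²)
h(q) = -1 (h(q) = -8 + 7 = -1)
h(P(C)) - K(E) = -1 - 1*(-45) = -1 + 45 = 44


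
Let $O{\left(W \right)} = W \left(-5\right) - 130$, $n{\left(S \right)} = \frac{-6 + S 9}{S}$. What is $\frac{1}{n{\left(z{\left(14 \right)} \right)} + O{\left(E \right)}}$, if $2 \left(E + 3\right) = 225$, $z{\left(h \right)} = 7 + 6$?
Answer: $- \frac{26}{17393} \approx -0.0014949$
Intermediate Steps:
$z{\left(h \right)} = 13$
$n{\left(S \right)} = \frac{-6 + 9 S}{S}$
$E = \frac{219}{2}$ ($E = -3 + \frac{1}{2} \cdot 225 = -3 + \frac{225}{2} = \frac{219}{2} \approx 109.5$)
$O{\left(W \right)} = -130 - 5 W$ ($O{\left(W \right)} = - 5 W - 130 = -130 - 5 W$)
$\frac{1}{n{\left(z{\left(14 \right)} \right)} + O{\left(E \right)}} = \frac{1}{\left(9 - \frac{6}{13}\right) - \frac{1355}{2}} = \frac{1}{\frac{111}{13} - \frac{1355}{2}} = \frac{1}{- \frac{17393}{26}} = - \frac{26}{17393}$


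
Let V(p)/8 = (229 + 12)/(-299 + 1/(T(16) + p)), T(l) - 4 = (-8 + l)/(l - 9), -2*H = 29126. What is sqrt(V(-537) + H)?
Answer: I*sqrt(70524017907229)/69574 ≈ 120.7*I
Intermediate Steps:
H = -14563 (H = -1/2*29126 = -14563)
T(l) = 4 + (-8 + l)/(-9 + l) (T(l) = 4 + (-8 + l)/(l - 9) = 4 + (-8 + l)/(-9 + l))
V(p) = 1928/(-299 + 1/(36/7 + p)) (V(p) = 8*((229 + 12)/(-299 + 1/((-44 + 5*16)/(-9 + 16) + p))) = 8*(241/(-299 + 1/((-44 + 80)/7 + p))) = 8*(241/(-299 + 1/((1/7)*36 + p))) = 8*(241/(-299 + 1/(36/7 + p))) = 1928/(-299 + 1/(36/7 + p)))
sqrt(V(-537) + H) = sqrt(1928*(-36 - 7*(-537))/(10757 + 2093*(-537)) - 14563) = sqrt(1928*(-36 + 3759)/(10757 - 1123941) - 14563) = sqrt(1928*3723/(-1113184) - 14563) = sqrt(1928*(-1/1113184)*3723 - 14563) = sqrt(-897243/139148 - 14563) = sqrt(-2027309567/139148) = I*sqrt(70524017907229)/69574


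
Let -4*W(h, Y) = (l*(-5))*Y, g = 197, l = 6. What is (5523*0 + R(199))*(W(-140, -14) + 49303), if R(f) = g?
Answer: 9692006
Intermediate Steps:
R(f) = 197
W(h, Y) = 15*Y/2 (W(h, Y) = -6*(-5)*Y/4 = -(-15)*Y/2 = 15*Y/2)
(5523*0 + R(199))*(W(-140, -14) + 49303) = (5523*0 + 197)*((15/2)*(-14) + 49303) = (0 + 197)*(-105 + 49303) = 197*49198 = 9692006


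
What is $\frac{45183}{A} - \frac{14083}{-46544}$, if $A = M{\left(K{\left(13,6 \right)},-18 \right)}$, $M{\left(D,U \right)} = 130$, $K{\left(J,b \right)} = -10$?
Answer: $\frac{1052414171}{3025360} \approx 347.86$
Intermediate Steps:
$A = 130$
$\frac{45183}{A} - \frac{14083}{-46544} = \frac{45183}{130} - \frac{14083}{-46544} = 45183 \cdot \frac{1}{130} - - \frac{14083}{46544} = \frac{45183}{130} + \frac{14083}{46544} = \frac{1052414171}{3025360}$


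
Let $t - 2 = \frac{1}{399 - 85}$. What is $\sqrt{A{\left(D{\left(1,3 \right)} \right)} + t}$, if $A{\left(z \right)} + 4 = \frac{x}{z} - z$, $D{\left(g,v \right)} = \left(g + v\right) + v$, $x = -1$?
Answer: $\frac{i \sqrt{44155622}}{2198} \approx 3.0232 i$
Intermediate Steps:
$D{\left(g,v \right)} = g + 2 v$
$t = \frac{629}{314}$ ($t = 2 + \frac{1}{399 - 85} = 2 + \frac{1}{314} = \frac{629}{314} \approx 2.0032$)
$A{\left(z \right)} = -4 - z - \frac{1}{z}$ ($A{\left(z \right)} = -4 - \left(z + \frac{1}{z}\right) = -4 - z - \frac{1}{z}$)
$\sqrt{A{\left(D{\left(1,3 \right)} \right)} + t} = \sqrt{\left(-4 - \left(1 + 2 \cdot 3\right) - \frac{1}{1 + 2 \cdot 3}\right) + \frac{629}{314}} = \sqrt{\left(-4 - \left(1 + 6\right) - \frac{1}{1 + 6}\right) + \frac{629}{314}} = \sqrt{\left(-4 - 7 - \frac{1}{7}\right) + \frac{629}{314}} = \sqrt{- \frac{78}{7} + \frac{629}{314}} = \sqrt{- \frac{20089}{2198}} = \frac{i \sqrt{44155622}}{2198}$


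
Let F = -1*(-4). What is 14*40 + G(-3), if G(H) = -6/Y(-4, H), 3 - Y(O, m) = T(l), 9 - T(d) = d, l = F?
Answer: 563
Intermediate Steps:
F = 4
l = 4
T(d) = 9 - d
Y(O, m) = -2 (Y(O, m) = 3 - (9 - 1*4) = 3 - (9 - 4) = 3 - 1*5 = 3 - 5 = -2)
G(H) = 3 (G(H) = -6/(-2) = -6*(-1/2) = 3)
14*40 + G(-3) = 14*40 + 3 = 560 + 3 = 563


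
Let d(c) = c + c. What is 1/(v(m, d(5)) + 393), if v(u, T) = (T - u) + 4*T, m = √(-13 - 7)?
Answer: 443/196269 + 2*I*√5/196269 ≈ 0.0022571 + 2.2786e-5*I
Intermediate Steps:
d(c) = 2*c
m = 2*I*√5 (m = √(-20) = 2*I*√5 ≈ 4.4721*I)
v(u, T) = -u + 5*T
1/(v(m, d(5)) + 393) = 1/((-2*I*√5 + 5*(2*5)) + 393) = 1/((-2*I*√5 + 5*10) + 393) = 1/((-2*I*√5 + 50) + 393) = 1/((50 - 2*I*√5) + 393) = 1/(443 - 2*I*√5)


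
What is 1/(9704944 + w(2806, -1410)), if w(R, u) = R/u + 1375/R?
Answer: 1978230/19198608401677 ≈ 1.0304e-7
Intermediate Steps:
w(R, u) = 1375/R + R/u
1/(9704944 + w(2806, -1410)) = 1/(9704944 + (1375/2806 + 2806/(-1410))) = 1/(9704944 + (1375*(1/2806) + 2806*(-1/1410))) = 1/(9704944 + (1375/2806 - 1403/705)) = 1/(9704944 - 2967443/1978230) = 1/(19198608401677/1978230) = 1978230/19198608401677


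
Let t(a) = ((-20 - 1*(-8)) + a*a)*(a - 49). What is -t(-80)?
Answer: 824052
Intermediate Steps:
t(a) = (-49 + a)*(-12 + a²) (t(a) = ((-20 + 8) + a²)*(-49 + a) = (-12 + a²)*(-49 + a) = (-49 + a)*(-12 + a²))
-t(-80) = -(588 + (-80)³ - 49*(-80)² - 12*(-80)) = -(588 - 512000 - 49*6400 + 960) = -(588 - 512000 - 313600 + 960) = -1*(-824052) = 824052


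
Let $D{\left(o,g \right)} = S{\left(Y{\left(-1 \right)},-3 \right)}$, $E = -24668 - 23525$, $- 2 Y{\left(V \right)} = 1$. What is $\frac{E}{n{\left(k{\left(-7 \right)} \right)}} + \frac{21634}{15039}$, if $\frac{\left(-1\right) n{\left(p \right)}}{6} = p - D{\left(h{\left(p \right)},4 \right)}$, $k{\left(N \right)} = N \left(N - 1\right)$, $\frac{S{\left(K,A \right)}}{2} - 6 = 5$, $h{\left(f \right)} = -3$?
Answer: $\frac{243062621}{1022652} \approx 237.68$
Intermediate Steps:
$Y{\left(V \right)} = - \frac{1}{2}$ ($Y{\left(V \right)} = \left(- \frac{1}{2}\right) 1 = - \frac{1}{2}$)
$S{\left(K,A \right)} = 22$ ($S{\left(K,A \right)} = 12 + 2 \cdot 5 = 12 + 10 = 22$)
$E = -48193$ ($E = -24668 - 23525 = -48193$)
$D{\left(o,g \right)} = 22$
$k{\left(N \right)} = N \left(-1 + N\right)$ ($k{\left(N \right)} = N \left(N - 1\right) = N \left(-1 + N\right)$)
$n{\left(p \right)} = 132 - 6 p$ ($n{\left(p \right)} = - 6 \left(p - 22\right) = - 6 \left(-22 + p\right) = 132 - 6 p$)
$\frac{E}{n{\left(k{\left(-7 \right)} \right)}} + \frac{21634}{15039} = - \frac{48193}{132 - 6 \left(- 7 \left(-1 - 7\right)\right)} + \frac{21634}{15039} = - \frac{48193}{132 - 6 \left(\left(-7\right) \left(-8\right)\right)} + 21634 \cdot \frac{1}{15039} = - \frac{48193}{132 - 336} + \frac{21634}{15039} = - \frac{48193}{-204} + \frac{21634}{15039} = \left(-48193\right) \left(- \frac{1}{204}\right) + \frac{21634}{15039} = \frac{48193}{204} + \frac{21634}{15039} = \frac{243062621}{1022652}$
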